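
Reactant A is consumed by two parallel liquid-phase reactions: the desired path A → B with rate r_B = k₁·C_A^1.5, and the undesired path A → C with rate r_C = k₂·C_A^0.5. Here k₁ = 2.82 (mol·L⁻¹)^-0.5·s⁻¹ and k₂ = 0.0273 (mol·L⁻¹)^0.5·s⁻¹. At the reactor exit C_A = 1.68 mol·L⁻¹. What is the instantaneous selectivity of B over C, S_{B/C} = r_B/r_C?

S_{B/C} = r_B/r_C = (k₁·C_A^1.5)/(k₂·C_A^0.5) = (k₁/k₂)·C_A.
= (2.82×1.680^1.5) / (0.0273×1.680^0.5) = 6.141/0.03538 = 174.

174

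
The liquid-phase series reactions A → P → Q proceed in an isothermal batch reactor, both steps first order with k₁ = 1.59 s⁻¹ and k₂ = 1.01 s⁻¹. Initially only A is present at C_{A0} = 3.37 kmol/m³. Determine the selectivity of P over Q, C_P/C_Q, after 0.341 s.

For first-order series with pure A initially, C_P(t) = k₁C_{A0}/(k₂−k₁)·(e^(−k₁t) − e^(−k₂t)).
e^(−k₁t) = e^(−1.59×0.341) = e^(−0.5422) = 0.5815; e^(−k₂t) = e^(−0.3444) = 0.7086.
C_P = 1.59×3.37/(1.01−1.59) × (0.5815−0.7086) = (-9.238)×(-0.1272) = 1.175 kmol/m³.
C_A = C_{A0}e^(−k₁t) = 1.960 kmol/m³, so C_Q = C_{A0}−C_A−C_P = 0.2356 kmol/m³; C_P/C_Q = 4.99.

4.99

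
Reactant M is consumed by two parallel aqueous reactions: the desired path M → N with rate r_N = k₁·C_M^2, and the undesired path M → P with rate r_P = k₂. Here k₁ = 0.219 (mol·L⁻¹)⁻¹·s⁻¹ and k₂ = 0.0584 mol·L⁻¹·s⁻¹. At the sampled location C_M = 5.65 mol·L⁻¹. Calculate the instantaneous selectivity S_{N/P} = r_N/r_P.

S_{N/P} = r_N/r_P = (k₁·C_M^2)/(k₂) = (k₁/k₂)·C_M^2.
= (0.219×5.650^2) / (0.0584) = 6.991/0.05840 = 120.

120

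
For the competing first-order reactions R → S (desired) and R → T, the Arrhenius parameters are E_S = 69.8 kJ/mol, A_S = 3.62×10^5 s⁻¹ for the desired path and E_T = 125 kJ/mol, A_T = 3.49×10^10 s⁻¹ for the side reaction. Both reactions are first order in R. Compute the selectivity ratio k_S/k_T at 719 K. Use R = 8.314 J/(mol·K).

0.106

k_S/k_T = (A_S/A_T)·exp[−(E_S−E_T)/(RT)] = (A_S/A_T)·exp[(E_T−E_S)/(RT)].
(E_T−E_S)/(RT) = (125−69.8)×10³/(8.314×719) = 55200/5978 = 9.234.
k_S/k_T = (3.62×10^5/3.49×10^10)·exp(9.234) = 1.037×10^-5 × 10242 = 0.106.
Since E_S < E_T, lowering the temperature improves selectivity toward S.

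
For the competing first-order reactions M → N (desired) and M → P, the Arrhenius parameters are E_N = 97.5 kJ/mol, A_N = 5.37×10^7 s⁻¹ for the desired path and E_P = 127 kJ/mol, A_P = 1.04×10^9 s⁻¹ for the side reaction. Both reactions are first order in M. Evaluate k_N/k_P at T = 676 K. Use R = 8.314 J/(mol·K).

Since both paths have the same order in M, the concentration cancels and S_{N/P} = k_N/k_P = (A_N/A_P)·exp[(E_P−E_N)/(RT)].
(E_P−E_N)/(RT) = (127−97.5)×10³/(8.314×676) = 29500/5620 = 5.249.
k_N/k_P = (5.37×10^7/1.04×10^9)·exp(5.249) = 0.05163 × 190.3 = 9.83.
Since E_N < E_P, lowering the temperature improves selectivity toward N.

9.83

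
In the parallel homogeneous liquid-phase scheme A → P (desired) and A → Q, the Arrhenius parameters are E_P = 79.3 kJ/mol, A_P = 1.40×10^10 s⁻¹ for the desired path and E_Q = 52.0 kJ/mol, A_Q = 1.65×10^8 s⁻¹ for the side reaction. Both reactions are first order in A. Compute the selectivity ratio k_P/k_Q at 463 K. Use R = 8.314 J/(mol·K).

k_P/k_Q = (A_P/A_Q)·exp[−(E_P−E_Q)/(RT)] = (A_P/A_Q)·exp[(E_Q−E_P)/(RT)].
(E_Q−E_P)/(RT) = (52.0−79.3)×10³/(8.314×463) = -27300/3849 = -7.092.
k_P/k_Q = (1.40×10^10/1.65×10^8)·exp(-7.092) = 84.85 × 8.317×10^-4 = 0.0706.

0.0706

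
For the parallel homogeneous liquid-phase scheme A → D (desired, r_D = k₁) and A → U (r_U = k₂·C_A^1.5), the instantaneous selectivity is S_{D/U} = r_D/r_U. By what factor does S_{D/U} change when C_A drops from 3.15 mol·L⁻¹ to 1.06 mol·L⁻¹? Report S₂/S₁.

S_{D/U} = (k₁/k₂)·C_A^-1.5, so S₂/S₁ = (C_{A,2}/C_{A,1})^-1.5.
= (1.06/3.15)^(-1.5) = (0.3365)^(-1.5) = 5.12.
Selectivity toward D rises as C_A falls — low-concentration operation is favoured.

5.12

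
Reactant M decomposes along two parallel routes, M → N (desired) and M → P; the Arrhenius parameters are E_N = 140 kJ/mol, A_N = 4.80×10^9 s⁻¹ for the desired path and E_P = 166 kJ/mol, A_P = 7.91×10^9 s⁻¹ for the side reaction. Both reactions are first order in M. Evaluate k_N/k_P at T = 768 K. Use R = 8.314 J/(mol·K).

35.6

With equal orders, S_{N/P} = k_N/k_P = (A_N/A_P)·exp[(E_P−E_N)/(RT)].
(E_P−E_N)/(RT) = (166−140)×10³/(8.314×768) = 26000/6385 = 4.072.
k_N/k_P = (4.80×10^9/7.91×10^9)·exp(4.072) = 0.6068 × 58.67 = 35.6.
Since E_N < E_P, lowering the temperature improves selectivity toward N.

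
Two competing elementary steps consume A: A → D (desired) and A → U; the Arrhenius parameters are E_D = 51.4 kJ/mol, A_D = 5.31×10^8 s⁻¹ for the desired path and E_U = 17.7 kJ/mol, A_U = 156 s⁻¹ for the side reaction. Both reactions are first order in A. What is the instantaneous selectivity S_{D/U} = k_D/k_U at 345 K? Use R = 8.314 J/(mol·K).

With equal orders, S_{D/U} = k_D/k_U = (A_D/A_U)·exp[(E_U−E_D)/(RT)].
(E_U−E_D)/(RT) = (17.7−51.4)×10³/(8.314×345) = -33700/2868 = -11.75.
k_D/k_U = (5.31×10^8/156)·exp(-11.75) = 3.404×10^6 × 7.897×10^-6 = 26.9.

26.9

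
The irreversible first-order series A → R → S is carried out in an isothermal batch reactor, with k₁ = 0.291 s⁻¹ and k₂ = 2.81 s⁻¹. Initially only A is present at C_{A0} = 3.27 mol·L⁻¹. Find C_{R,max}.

0.261 mol·L⁻¹

At the optimum, C_{R,max}/C_{A0} = (k₁/k₂)^[k₂/(k₂−k₁)].
= (0.291/2.81)^(2.81/(2.81−0.291)) = (0.1036)^(1.116) = 0.07969.
C_{R,max} = 0.07969×3.27 = 0.261 mol·L⁻¹.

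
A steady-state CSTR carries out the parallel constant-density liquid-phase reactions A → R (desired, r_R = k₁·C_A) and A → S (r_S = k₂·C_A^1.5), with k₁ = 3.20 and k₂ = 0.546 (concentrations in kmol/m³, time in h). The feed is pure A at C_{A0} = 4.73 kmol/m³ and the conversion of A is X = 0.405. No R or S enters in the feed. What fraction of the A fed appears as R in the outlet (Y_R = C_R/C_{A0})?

Exit C_A = C_{A0}(1−X) = 4.73×0.595 = 2.814 kmol/m³.
Rates in a CSTR are evaluated at the outlet concentration: r_R = 3.20×2.814 = 9.006, r_S = 0.546×2.814^1.5 = 2.578.
Fraction of consumed A going to R: r_R/(r_R+r_S) = 0.7775.
C_R = 0.7775·C_{A0}·X = 0.7775×4.73×0.405 = 1.49 kmol/m³; Y_R = C_R/C_{A0} = 0.315.

0.315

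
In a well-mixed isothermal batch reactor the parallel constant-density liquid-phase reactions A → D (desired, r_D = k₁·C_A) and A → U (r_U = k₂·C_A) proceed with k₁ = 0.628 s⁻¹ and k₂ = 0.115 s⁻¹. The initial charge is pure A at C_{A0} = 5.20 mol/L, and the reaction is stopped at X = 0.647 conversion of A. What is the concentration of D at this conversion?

2.84 mol/L

C_A = C_{A0}(1−X) = 1.836 mol/L.
Both paths are first order in A, so the instantaneous fraction to D is constant: dC_D/d(−C_A) = k₁/(k₁+k₂) = 0.8452.
C_D = 0.8452·(C_{A0}−C_A) = 0.8452×3.364 = 2.84 mol/L.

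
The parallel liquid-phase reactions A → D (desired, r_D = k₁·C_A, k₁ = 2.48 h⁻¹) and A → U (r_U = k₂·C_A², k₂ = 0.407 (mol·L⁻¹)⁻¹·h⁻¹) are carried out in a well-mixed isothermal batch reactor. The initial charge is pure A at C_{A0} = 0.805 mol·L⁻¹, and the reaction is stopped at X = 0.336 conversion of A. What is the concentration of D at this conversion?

0.244 mol·L⁻¹

C_A = C_{A0}(1−X) = 0.5345 mol·L⁻¹.
Along a PFR/batch, dC_D/dC_A = −r_D/(r_D+r_U) = −k₁/(k₁+k₂·C_A).
Integrating from C_{A0} to C_A: C_D = (2.48/0.407)·ln[(2.48+0.407·0.805)/(2.48+0.407·0.535)] = 6.093·ln(2.808/2.698) = 0.2437 mol·L⁻¹.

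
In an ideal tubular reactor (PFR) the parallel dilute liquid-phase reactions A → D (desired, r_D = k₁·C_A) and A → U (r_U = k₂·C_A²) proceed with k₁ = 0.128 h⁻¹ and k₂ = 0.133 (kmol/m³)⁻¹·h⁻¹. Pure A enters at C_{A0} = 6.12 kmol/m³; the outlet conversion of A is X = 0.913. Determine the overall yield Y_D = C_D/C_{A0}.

C_A = C_{A0}(1−X) = 0.5324 kmol/m³.
Along a PFR/batch, dC_D/dC_A = −r_D/(r_D+r_U) = −k₁/(k₁+k₂·C_A).
Integrating from C_{A0} to C_A: C_D = (0.128/0.133)·ln[(0.128+0.133·6.12)/(0.128+0.133·0.532)] = 0.9624·ln(0.9420/0.1988) = 1.497 kmol/m³.
Y_D = C_D/C_{A0} = 1.497/6.12 = 0.245.

0.245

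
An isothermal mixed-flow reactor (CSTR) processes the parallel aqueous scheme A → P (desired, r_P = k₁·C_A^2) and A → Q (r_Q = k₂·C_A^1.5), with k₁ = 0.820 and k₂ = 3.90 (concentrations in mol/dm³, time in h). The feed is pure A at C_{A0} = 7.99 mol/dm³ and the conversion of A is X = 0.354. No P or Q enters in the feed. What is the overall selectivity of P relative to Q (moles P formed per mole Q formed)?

Exit C_A = C_{A0}(1−X) = 7.99×0.646 = 5.162 mol/dm³.
Rates in a CSTR are evaluated at the outlet concentration: r_P = 0.820×5.162^2 = 21.85, r_Q = 3.90×5.162^1.5 = 45.73.
Overall selectivity = C_P/C_Q = r_Pτ/(r_Qτ) = r_P/r_Q = 0.478.

0.478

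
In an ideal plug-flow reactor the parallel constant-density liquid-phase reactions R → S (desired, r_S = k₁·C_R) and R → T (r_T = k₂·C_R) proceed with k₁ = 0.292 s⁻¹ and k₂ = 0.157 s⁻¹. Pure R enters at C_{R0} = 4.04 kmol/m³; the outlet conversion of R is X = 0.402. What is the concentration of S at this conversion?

1.06 kmol/m³

C_R = C_{R0}(1−X) = 2.416 kmol/m³.
Both paths are first order in R, so the instantaneous fraction to S is constant: dC_S/d(−C_R) = k₁/(k₁+k₂) = 0.6503.
C_S = 0.6503·(C_{R0}−C_R) = 0.6503×1.624 = 1.06 kmol/m³.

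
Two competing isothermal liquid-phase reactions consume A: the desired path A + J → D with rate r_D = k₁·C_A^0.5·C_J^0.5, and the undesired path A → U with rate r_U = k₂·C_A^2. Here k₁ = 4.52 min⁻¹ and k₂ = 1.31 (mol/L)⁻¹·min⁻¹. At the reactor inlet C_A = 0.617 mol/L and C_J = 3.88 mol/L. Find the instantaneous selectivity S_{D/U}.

14.0

S_{D/U} = r_D/r_U = (k₁·C_A^0.5·C_J^0.5)/(k₂·C_A^2) = (k₁/k₂)·C_A^-1.5·C_J^0.5.
= (4.52×0.6170^0.5×3.880^0.5) / (1.31×0.6170^2) = 6.994/0.4987 = 14.0.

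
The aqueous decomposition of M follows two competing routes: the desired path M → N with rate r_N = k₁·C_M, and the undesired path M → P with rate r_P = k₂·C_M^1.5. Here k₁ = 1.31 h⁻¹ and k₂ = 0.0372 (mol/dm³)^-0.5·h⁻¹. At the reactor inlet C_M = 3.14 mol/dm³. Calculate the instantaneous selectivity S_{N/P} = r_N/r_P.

S_{N/P} = r_N/r_P = (k₁·C_M)/(k₂·C_M^1.5) = (k₁/k₂)·C_M^-0.5.
= (1.31×3.140) / (0.0372×3.140^1.5) = 4.113/0.2070 = 19.9.

19.9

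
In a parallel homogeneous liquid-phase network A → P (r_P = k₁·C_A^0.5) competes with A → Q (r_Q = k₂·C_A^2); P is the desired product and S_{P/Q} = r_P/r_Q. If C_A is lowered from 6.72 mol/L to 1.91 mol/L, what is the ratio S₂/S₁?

S_{P/Q} = (k₁/k₂)·C_A^-1.5, so S₂/S₁ = (C_{A,2}/C_{A,1})^-1.5.
= (1.91/6.72)^(-1.5) = (0.2842)^(-1.5) = 6.60.

6.60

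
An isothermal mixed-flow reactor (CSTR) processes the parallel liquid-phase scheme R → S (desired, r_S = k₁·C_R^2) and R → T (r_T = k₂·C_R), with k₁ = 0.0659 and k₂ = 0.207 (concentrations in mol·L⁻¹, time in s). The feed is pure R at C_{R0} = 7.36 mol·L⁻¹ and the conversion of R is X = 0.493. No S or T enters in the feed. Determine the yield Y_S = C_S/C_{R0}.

Exit C_R = C_{R0}(1−X) = 7.36×0.507 = 3.732 mol·L⁻¹.
In a CSTR the entire volume is at exit conditions, so r_S = 0.0659×3.732^2 = 0.9176 and r_T = 0.207×3.732 = 0.7724.
Fraction of consumed R going to S: r_S/(r_S+r_T) = 0.5430.
C_S = 0.5430·C_{R0}·X = 0.5430×7.36×0.493 = 1.97 mol·L⁻¹; Y_S = C_S/C_{R0} = 0.268.

0.268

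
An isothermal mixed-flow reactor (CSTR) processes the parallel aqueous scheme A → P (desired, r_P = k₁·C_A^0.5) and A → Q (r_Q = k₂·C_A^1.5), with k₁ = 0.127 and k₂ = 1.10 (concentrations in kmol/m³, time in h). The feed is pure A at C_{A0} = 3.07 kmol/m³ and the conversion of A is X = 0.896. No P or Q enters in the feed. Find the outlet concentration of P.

Exit C_A = C_{A0}(1−X) = 3.07×0.104 = 0.3193 kmol/m³.
Rates in a CSTR are evaluated at the outlet concentration: r_P = 0.127×0.3193^0.5 = 0.07176, r_Q = 1.10×0.3193^1.5 = 0.1984.
Fraction of consumed A going to P: r_P/(r_P+r_Q) = 0.2656.
C_P = 0.2656·C_{A0}·X = 0.2656×3.07×0.896 = 0.731 kmol/m³.

0.731 kmol/m³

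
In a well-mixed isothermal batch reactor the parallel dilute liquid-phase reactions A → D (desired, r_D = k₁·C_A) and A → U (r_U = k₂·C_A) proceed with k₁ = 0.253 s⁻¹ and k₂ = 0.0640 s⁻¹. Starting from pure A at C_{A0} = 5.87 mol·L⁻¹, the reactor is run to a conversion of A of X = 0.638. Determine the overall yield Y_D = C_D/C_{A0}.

0.509

C_A = C_{A0}(1−X) = 2.125 mol·L⁻¹.
Both paths are first order in A, so the instantaneous fraction to D is constant: dC_D/d(−C_A) = k₁/(k₁+k₂) = 0.7981.
C_D = 0.7981·(C_{A0}−C_A) = 0.7981×3.745 = 2.99 mol·L⁻¹.
Y_D = C_D/C_{A0} = 2.989/5.87 = 0.509.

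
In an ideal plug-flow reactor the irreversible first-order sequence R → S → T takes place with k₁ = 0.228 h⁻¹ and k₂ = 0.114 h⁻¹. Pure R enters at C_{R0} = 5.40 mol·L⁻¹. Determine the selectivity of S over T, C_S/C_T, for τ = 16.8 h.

Solving the coupled first-order balances gives C_S(τ) = [k₁/(k₂−k₁)]·C_{R0}·(e^(−k₁τ) − e^(−k₂τ)).
e^(−k₁τ) = e^(−0.228×16.8) = e^(−3.830) = 0.02170; e^(−k₂τ) = e^(−1.915) = 0.1473.
C_S = 0.228×5.40/(0.114−0.228) × (0.02170−0.1473) = (-10.80)×(-0.1256) = 1.357 mol·L⁻¹.
C_R = C_{R0}e^(−k₁τ) = 0.1172 mol·L⁻¹, so C_T = C_{R0}−C_R−C_S = 3.926 mol·L⁻¹; C_S/C_T = 0.346.

0.346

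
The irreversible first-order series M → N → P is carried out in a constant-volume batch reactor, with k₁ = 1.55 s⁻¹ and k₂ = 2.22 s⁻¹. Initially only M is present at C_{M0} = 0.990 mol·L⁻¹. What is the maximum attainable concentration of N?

0.301 mol·L⁻¹

For a first-order series the maximum intermediate yield is C_{N,max}/C_{M0} = (k₁/k₂)^[k₂/(k₂−k₁)].
= (1.55/2.22)^(2.22/(2.22−1.55)) = (0.6982)^(3.313) = 0.3041.
C_{N,max} = 0.3041×0.990 = 0.301 mol·L⁻¹.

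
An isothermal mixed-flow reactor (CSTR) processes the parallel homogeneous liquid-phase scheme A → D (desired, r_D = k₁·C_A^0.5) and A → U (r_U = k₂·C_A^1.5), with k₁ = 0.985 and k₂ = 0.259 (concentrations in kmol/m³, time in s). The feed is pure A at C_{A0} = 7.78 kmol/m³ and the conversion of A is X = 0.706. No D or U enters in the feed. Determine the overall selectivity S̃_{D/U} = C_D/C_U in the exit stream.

1.66

Exit C_A = C_{A0}(1−X) = 7.78×0.294 = 2.287 kmol/m³.
A CSTR operates uniformly at the exit composition, giving r_D = 1.490 and r_U = 0.8960 (each k·C_A^n at C_A = 2.287).
Overall selectivity = C_D/C_U = r_Dτ/(r_Uτ) = r_D/r_U = 1.66.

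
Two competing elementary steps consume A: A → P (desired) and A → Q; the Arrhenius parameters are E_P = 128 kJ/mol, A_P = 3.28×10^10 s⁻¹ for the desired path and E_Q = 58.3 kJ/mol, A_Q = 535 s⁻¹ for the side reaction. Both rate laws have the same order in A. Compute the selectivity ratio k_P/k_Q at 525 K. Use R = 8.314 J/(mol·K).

7.12

k_P/k_Q = (A_P/A_Q)·exp[−(E_P−E_Q)/(RT)] = (A_P/A_Q)·exp[(E_Q−E_P)/(RT)].
(E_Q−E_P)/(RT) = (58.3−128)×10³/(8.314×525) = -69700/4365 = -15.97.
k_P/k_Q = (3.28×10^10/535)·exp(-15.97) = 6.131×10^7 × 1.161×10^-7 = 7.12.
Since E_P > E_Q, raising the temperature improves selectivity toward P.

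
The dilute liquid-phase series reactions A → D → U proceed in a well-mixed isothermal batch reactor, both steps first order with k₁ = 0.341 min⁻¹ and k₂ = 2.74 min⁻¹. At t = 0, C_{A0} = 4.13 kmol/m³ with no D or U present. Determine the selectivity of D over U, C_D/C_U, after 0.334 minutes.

The intermediate concentration in a first-order A→B→C sequence is C_D = k₁C_{A0}(e^(−k₁t) − e^(−k₂t))/(k₂−k₁).
e^(−k₁t) = e^(−0.341×0.334) = e^(−0.1139) = 0.8924; e^(−k₂t) = e^(−0.9152) = 0.4005.
C_D = 0.341×4.13/(2.74−0.341) × (0.8924−0.4005) = 0.5870×0.4919 = 0.2888 kmol/m³.
C_A = C_{A0}e^(−k₁t) = 3.685 kmol/m³, so C_U = C_{A0}−C_A−C_D = 0.1558 kmol/m³; C_D/C_U = 1.85.

1.85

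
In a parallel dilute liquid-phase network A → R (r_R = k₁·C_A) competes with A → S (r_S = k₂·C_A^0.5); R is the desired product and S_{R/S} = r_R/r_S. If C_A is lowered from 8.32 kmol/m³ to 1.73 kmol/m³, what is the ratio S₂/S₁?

S_{R/S} = (k₁/k₂)·C_A^0.5, so S₂/S₁ = (C_{A,2}/C_{A,1})^0.5.
= (1.73/8.32)^0.5 = (0.2079)^0.5 = 0.456.
Selectivity toward R falls as C_A falls — high-concentration operation is favoured.

0.456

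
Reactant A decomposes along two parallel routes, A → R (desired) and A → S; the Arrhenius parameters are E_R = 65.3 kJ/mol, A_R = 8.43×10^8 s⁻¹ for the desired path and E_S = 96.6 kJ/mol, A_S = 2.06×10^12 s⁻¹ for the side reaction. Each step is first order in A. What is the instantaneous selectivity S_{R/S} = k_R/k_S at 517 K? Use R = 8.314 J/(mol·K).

Since both paths have the same order in A, the concentration cancels and S_{R/S} = k_R/k_S = (A_R/A_S)·exp[(E_S−E_R)/(RT)].
(E_S−E_R)/(RT) = (96.6−65.3)×10³/(8.314×517) = 31300/4298 = 7.282.
k_R/k_S = (8.43×10^8/2.06×10^12)·exp(7.282) = 4.092×10^-4 × 1454 = 0.595.

0.595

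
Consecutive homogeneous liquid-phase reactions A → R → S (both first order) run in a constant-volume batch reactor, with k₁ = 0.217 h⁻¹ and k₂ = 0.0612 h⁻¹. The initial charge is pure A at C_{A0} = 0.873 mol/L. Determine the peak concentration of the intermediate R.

For a first-order series the maximum intermediate yield is C_{R,max}/C_{A0} = (k₁/k₂)^[k₂/(k₂−k₁)].
= (0.217/0.0612)^(0.0612/(0.0612−0.217)) = (3.546)^(-0.3928) = 0.6082.
C_{R,max} = 0.6082×0.873 = 0.531 mol/L.

0.531 mol/L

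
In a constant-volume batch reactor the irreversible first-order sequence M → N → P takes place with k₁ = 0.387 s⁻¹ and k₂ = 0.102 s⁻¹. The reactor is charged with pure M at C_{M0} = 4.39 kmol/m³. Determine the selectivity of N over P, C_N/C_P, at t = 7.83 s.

1.34

The intermediate concentration in a first-order A→B→C sequence is C_N = k₁C_{M0}(e^(−k₁t) − e^(−k₂t))/(k₂−k₁).
e^(−k₁t) = e^(−0.387×7.83) = e^(−3.030) = 0.04831; e^(−k₂t) = e^(−0.7987) = 0.4499.
C_N = 0.387×4.39/(0.102−0.387) × (0.04831−0.4499) = (-5.961)×(-0.4016) = 2.394 kmol/m³.
C_M = C_{M0}e^(−k₁t) = 0.2121 kmol/m³, so C_P = C_{M0}−C_M−C_N = 1.784 kmol/m³; C_N/C_P = 1.34.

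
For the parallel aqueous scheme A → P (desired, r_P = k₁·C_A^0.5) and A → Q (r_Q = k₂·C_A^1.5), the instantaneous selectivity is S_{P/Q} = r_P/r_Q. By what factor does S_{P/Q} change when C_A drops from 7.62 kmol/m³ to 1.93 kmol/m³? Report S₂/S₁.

3.95

S_{P/Q} = (k₁/k₂)·C_A⁻¹, so S₂/S₁ = (C_{A,2}/C_{A,1})⁻¹.
= 7.62/1.93 = 3.95.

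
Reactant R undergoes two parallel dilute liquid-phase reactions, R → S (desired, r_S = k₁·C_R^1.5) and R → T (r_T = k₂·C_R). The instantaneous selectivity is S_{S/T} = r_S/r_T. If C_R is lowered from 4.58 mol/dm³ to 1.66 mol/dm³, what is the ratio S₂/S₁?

S_{S/T} = (k₁/k₂)·C_R^0.5, so S₂/S₁ = (C_{R,2}/C_{R,1})^0.5.
= (1.66/4.58)^0.5 = (0.3624)^0.5 = 0.602.

0.602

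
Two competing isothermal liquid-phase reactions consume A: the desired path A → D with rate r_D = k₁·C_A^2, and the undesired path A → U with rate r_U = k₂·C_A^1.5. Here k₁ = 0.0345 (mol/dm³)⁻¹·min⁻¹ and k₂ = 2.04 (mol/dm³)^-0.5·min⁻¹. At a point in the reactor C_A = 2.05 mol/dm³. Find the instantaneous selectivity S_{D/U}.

0.0242

S_{D/U} = r_D/r_U = (k₁·C_A^2)/(k₂·C_A^1.5) = (k₁/k₂)·C_A^0.5.
= (0.0345×2.050^2) / (2.04×2.050^1.5) = 0.1450/5.988 = 0.0242.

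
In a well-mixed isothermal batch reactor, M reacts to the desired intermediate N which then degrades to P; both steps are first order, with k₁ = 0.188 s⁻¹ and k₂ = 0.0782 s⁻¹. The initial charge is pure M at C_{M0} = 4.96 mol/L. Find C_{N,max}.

Evaluating C_N at t_opt = ln(k₂/k₁)/(k₂−k₁) gives C_{N,max}/C_{M0} = (k₁/k₂)^[k₂/(k₂−k₁)].
= (0.188/0.0782)^(0.0782/(0.0782−0.188)) = (2.404)^(-0.7122) = 0.5354.
C_{N,max} = 0.5354×4.96 = 2.66 mol/L.

2.66 mol/L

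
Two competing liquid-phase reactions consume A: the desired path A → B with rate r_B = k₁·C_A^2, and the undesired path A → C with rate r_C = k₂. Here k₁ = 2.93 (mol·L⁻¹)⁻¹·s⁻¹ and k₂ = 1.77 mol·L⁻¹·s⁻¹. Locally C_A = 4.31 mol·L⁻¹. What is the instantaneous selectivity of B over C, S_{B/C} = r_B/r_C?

30.8

S_{B/C} = r_B/r_C = (k₁·C_A^2)/(k₂) = (k₁/k₂)·C_A^2.
= (2.93×4.310^2) / (1.77) = 54.43/1.770 = 30.8.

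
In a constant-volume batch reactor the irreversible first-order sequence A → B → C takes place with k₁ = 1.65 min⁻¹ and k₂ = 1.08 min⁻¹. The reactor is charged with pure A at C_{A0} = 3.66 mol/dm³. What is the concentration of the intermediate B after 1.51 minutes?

For first-order series with pure A initially, C_B(t) = k₁C_{A0}/(k₂−k₁)·(e^(−k₁t) − e^(−k₂t)).
e^(−k₁t) = e^(−1.65×1.51) = e^(−2.491) = 0.08279; e^(−k₂t) = e^(−1.631) = 0.1958.
C_B = 1.65×3.66/(1.08−1.65) × (0.08279−0.1958) = (-10.59)×(-0.1130) = 1.197 mol/dm³.

1.20 mol/dm³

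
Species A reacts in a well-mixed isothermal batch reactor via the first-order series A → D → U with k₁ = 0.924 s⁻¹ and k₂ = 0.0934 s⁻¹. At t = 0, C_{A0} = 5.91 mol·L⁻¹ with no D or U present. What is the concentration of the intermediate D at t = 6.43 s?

The intermediate concentration in a first-order A→B→C sequence is C_D = k₁C_{A0}(e^(−k₁t) − e^(−k₂t))/(k₂−k₁).
e^(−k₁t) = e^(−0.924×6.43) = e^(−5.941) = 0.002629; e^(−k₂t) = e^(−0.6006) = 0.5485.
C_D = 0.924×5.91/(0.0934−0.924) × (0.002629−0.5485) = (-6.575)×(-0.5459) = 3.589 mol·L⁻¹.

3.59 mol·L⁻¹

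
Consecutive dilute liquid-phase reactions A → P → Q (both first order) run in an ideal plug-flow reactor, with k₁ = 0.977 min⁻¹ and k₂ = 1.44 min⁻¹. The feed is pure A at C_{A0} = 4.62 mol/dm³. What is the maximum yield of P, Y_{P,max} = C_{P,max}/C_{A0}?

At the optimum, C_{P,max}/C_{A0} = (k₁/k₂)^[k₂/(k₂−k₁)].
= (0.977/1.44)^(1.44/(1.44−0.977)) = (0.6785)^(3.110) = 0.2993.

0.299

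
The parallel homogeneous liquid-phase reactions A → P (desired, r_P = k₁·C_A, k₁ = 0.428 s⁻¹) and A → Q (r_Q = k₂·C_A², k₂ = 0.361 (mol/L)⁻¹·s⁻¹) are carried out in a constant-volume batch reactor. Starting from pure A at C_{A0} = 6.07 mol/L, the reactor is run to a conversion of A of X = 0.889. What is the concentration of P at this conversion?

1.61 mol/L

C_A = C_{A0}(1−X) = 0.6738 mol/L.
Along a PFR/batch, dC_P/dC_A = −r_P/(r_P+r_Q) = −k₁/(k₁+k₂·C_A).
Integrating from C_{A0} to C_A: C_P = (0.428/0.361)·ln[(0.428+0.361·6.07)/(0.428+0.361·0.674)] = 1.186·ln(2.619/0.6712) = 1.614 mol/L.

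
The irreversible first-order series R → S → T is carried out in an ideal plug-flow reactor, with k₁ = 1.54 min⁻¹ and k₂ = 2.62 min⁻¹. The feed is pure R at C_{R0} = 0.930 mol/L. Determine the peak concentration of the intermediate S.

At the optimum, C_{S,max}/C_{R0} = (k₁/k₂)^[k₂/(k₂−k₁)].
= (1.54/2.62)^(2.62/(2.62−1.54)) = (0.5878)^(2.426) = 0.2755.
C_{S,max} = 0.2755×0.930 = 0.256 mol/L.

0.256 mol/L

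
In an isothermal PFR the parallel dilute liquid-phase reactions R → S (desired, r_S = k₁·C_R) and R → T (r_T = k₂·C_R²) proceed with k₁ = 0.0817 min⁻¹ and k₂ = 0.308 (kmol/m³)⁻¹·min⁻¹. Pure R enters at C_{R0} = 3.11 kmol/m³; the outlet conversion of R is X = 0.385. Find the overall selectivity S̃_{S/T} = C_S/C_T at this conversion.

0.107

C_R = C_{R0}(1−X) = 1.913 kmol/m³.
Along a PFR/batch, dC_S/dC_R = −r_S/(r_S+r_T) = −k₁/(k₁+k₂·C_R).
Integrating from C_{R0} to C_R: C_S = (0.0817/0.308)·ln[(0.0817+0.308·3.11)/(0.0817+0.308·1.91)] = 0.2653·ln(1.040/0.6708) = 0.1162 kmol/m³.
C_T = (C_{R0}−C_R)−C_S = 1.081 kmol/m³; S̃_{S/T} = 0.1162/1.081 = 0.107.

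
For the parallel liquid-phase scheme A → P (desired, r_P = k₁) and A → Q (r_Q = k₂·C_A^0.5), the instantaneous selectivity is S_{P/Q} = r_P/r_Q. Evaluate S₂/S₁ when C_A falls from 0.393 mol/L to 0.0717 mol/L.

2.34

S_{P/Q} = (k₁/k₂)·C_A^-0.5, so S₂/S₁ = (C_{A,2}/C_{A,1})^-0.5.
= (0.0717/0.393)^(-0.5) = (0.1824)^(-0.5) = 2.34.
Selectivity toward P rises as C_A falls — low-concentration operation is favoured.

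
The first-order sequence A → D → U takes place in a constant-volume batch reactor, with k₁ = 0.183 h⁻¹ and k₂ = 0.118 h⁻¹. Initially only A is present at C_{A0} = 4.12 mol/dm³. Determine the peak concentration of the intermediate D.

1.86 mol/dm³

Evaluating C_D at t_opt = ln(k₂/k₁)/(k₂−k₁) gives C_{D,max}/C_{A0} = (k₁/k₂)^[k₂/(k₂−k₁)].
= (0.183/0.118)^(0.118/(0.118−0.183)) = (1.551)^(-1.815) = 0.4509.
C_{D,max} = 0.4509×4.12 = 1.86 mol/dm³.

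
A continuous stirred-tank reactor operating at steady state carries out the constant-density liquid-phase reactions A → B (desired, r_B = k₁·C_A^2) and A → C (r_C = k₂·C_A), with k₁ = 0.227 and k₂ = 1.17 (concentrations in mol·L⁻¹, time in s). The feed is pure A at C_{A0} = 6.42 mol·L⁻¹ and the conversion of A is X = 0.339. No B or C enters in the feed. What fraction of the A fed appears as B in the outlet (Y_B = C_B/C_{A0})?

Exit C_A = C_{A0}(1−X) = 6.42×0.661 = 4.244 mol·L⁻¹.
In a CSTR the entire volume is at exit conditions, so r_B = 0.227×4.244^2 = 4.088 and r_C = 1.17×4.244 = 4.965.
Fraction of consumed A going to B: r_B/(r_B+r_C) = 0.4516.
C_B = 0.4516·C_{A0}·X = 0.4516×6.42×0.339 = 0.983 mol·L⁻¹; Y_B = C_B/C_{A0} = 0.153.

0.153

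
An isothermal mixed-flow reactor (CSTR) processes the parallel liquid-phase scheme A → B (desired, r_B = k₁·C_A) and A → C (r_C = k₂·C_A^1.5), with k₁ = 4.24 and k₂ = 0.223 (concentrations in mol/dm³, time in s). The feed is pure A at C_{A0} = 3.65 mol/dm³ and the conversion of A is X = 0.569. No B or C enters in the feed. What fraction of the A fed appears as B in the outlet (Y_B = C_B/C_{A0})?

Exit C_A = C_{A0}(1−X) = 3.65×0.431 = 1.573 mol/dm³.
In a CSTR the entire volume is at exit conditions, so r_B = 4.24×1.573 = 6.670 and r_C = 0.223×1.573^1.5 = 0.4400.
Fraction of consumed A going to B: r_B/(r_B+r_C) = 0.9381.
C_B = 0.9381·C_{A0}·X = 0.9381×3.65×0.569 = 1.95 mol/dm³; Y_B = C_B/C_{A0} = 0.534.

0.534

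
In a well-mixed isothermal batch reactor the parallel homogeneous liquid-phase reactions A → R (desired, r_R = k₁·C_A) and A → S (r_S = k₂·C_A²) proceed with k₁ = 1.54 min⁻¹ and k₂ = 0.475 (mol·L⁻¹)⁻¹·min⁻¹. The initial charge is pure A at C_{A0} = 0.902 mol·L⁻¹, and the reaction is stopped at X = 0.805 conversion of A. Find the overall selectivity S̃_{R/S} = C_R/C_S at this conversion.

6.15

C_A = C_{A0}(1−X) = 0.1759 mol·L⁻¹.
Along a PFR/batch, dC_R/dC_A = −r_R/(r_R+r_S) = −k₁/(k₁+k₂·C_A).
Integrating from C_{A0} to C_A: C_R = (1.54/0.475)·ln[(1.54+0.475·0.902)/(1.54+0.475·0.176)] = 3.242·ln(1.968/1.624) = 0.6245 mol·L⁻¹.
C_S = (C_{A0}−C_A)−C_R = 0.1016 mol·L⁻¹; S̃_{R/S} = 0.6245/0.1016 = 6.15.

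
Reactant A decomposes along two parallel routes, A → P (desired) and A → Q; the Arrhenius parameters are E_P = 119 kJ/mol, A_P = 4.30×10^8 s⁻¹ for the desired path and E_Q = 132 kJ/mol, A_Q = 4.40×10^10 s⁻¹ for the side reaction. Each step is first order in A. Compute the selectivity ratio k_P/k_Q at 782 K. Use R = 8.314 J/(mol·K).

Since both paths have the same order in A, the concentration cancels and S_{P/Q} = k_P/k_Q = (A_P/A_Q)·exp[(E_Q−E_P)/(RT)].
(E_Q−E_P)/(RT) = (132−119)×10³/(8.314×782) = 13000/6502 = 2.000.
k_P/k_Q = (4.30×10^8/4.40×10^10)·exp(2.000) = 0.009773 × 7.386 = 0.0722.
Since E_P < E_Q, lowering the temperature improves selectivity toward P.

0.0722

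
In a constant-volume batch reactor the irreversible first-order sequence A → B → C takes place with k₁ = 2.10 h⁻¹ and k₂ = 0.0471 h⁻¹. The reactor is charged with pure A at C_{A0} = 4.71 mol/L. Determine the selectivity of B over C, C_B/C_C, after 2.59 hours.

9.52

Solving the coupled first-order balances gives C_B(t) = [k₁/(k₂−k₁)]·C_{A0}·(e^(−k₁t) − e^(−k₂t)).
e^(−k₁t) = e^(−2.10×2.59) = e^(−5.439) = 0.004344; e^(−k₂t) = e^(−0.1220) = 0.8852.
C_B = 2.10×4.71/(0.0471−2.10) × (0.004344−0.8852) = (-4.818)×(-0.8808) = 4.244 mol/L.
C_A = C_{A0}e^(−k₁t) = 0.02046 mol/L, so C_C = C_{A0}−C_A−C_B = 0.4457 mol/L; C_B/C_C = 9.52.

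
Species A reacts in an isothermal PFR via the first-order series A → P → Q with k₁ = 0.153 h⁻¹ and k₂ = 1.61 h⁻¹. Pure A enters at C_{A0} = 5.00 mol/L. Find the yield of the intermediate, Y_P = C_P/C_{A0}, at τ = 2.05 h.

Solving the coupled first-order balances gives C_P(τ) = [k₁/(k₂−k₁)]·C_{A0}·(e^(−k₁τ) − e^(−k₂τ)).
e^(−k₁τ) = e^(−0.153×2.05) = e^(−0.3136) = 0.7308; e^(−k₂τ) = e^(−3.300) = 0.03686.
C_P = 0.153×5.00/(1.61−0.153) × (0.7308−0.03686) = 0.5251×0.6939 = 0.3643 mol/L.
Y_P = C_P/C_{A0} = 0.3643/5.00 = 0.0729.

0.0729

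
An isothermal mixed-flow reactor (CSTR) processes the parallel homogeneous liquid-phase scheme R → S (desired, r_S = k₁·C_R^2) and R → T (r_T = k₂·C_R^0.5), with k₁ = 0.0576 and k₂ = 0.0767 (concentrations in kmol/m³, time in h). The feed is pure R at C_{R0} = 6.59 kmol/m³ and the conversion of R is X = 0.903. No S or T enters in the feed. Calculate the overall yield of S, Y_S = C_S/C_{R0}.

Exit C_R = C_{R0}(1−X) = 6.59×0.0970 = 0.6392 kmol/m³.
A CSTR operates uniformly at the exit composition, giving r_S = 0.02354 and r_T = 0.06132 (each k·C_R^n at C_R = 0.6392).
Fraction of consumed R going to S: r_S/(r_S+r_T) = 0.2774.
C_S = 0.2774·C_{R0}·X = 0.2774×6.59×0.903 = 1.65 kmol/m³; Y_S = C_S/C_{R0} = 0.250.

0.250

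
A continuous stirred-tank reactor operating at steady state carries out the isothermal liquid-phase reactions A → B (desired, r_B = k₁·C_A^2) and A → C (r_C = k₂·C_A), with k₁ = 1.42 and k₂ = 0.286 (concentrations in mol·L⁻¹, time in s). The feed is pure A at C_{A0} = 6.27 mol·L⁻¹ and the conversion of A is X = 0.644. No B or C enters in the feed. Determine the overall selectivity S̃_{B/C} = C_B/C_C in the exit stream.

11.1

Exit C_A = C_{A0}(1−X) = 6.27×0.356 = 2.232 mol·L⁻¹.
Rates in a CSTR are evaluated at the outlet concentration: r_B = 1.42×2.232^2 = 7.075, r_C = 0.286×2.232 = 0.6384.
Overall selectivity = C_B/C_C = r_Bτ/(r_Cτ) = r_B/r_C = 11.1.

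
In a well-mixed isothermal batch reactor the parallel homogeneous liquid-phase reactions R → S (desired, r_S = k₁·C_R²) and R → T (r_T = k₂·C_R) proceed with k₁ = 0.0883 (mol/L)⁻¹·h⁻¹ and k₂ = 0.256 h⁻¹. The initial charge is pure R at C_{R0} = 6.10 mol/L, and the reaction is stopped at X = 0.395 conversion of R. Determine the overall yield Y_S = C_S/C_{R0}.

C_R = C_{R0}(1−X) = 3.690 mol/L.
Along a PFR/batch, dC_T/dC_R = −r_T/(r_S+r_T) = −k₂/(k₂+k₁·C_R).
Integrating from C_{R0} to C_R: C_T = (0.256/0.0883)·ln[(0.256+0.0883·6.10)/(0.256+0.0883·3.69)] = 2.899·ln(0.7946/0.5819) = 0.9035 mol/L.
Then C_S = (C_{R0}−C_R) − C_T = 2.409 − 0.9035 = 1.506 mol/L.
Y_S = C_S/C_{R0} = 1.506/6.10 = 0.247.

0.247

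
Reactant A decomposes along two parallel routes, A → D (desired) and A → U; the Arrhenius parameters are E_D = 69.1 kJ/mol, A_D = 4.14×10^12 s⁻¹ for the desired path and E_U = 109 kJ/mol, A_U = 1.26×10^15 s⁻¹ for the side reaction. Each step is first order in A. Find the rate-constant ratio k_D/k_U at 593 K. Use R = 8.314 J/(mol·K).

10.7

Since both paths have the same order in A, the concentration cancels and S_{D/U} = k_D/k_U = (A_D/A_U)·exp[(E_U−E_D)/(RT)].
(E_U−E_D)/(RT) = (109−69.1)×10³/(8.314×593) = 39900/4930 = 8.093.
k_D/k_U = (4.14×10^12/1.26×10^15)·exp(8.093) = 0.003286 × 3271 = 10.7.
Since E_D < E_U, lowering the temperature improves selectivity toward D.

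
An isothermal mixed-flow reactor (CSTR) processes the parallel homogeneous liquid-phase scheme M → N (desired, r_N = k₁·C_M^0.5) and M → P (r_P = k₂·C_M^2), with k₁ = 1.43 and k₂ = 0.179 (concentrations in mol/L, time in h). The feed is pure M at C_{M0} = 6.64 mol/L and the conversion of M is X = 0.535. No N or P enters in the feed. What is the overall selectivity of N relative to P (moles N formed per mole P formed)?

1.47

Exit C_M = C_{M0}(1−X) = 6.64×0.465 = 3.088 mol/L.
A CSTR operates uniformly at the exit composition, giving r_N = 2.513 and r_P = 1.706 (each k·C_M^n at C_M = 3.088).
Overall selectivity = C_N/C_P = r_Nτ/(r_Pτ) = r_N/r_P = 1.47.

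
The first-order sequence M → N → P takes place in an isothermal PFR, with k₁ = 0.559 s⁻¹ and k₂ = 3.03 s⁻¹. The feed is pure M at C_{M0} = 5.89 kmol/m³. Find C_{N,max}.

For a first-order series the maximum intermediate yield is C_{N,max}/C_{M0} = (k₁/k₂)^[k₂/(k₂−k₁)].
= (0.559/3.03)^(3.03/(3.03−0.559)) = (0.1845)^(1.226) = 0.1259.
C_{N,max} = 0.1259×5.89 = 0.741 kmol/m³.

0.741 kmol/m³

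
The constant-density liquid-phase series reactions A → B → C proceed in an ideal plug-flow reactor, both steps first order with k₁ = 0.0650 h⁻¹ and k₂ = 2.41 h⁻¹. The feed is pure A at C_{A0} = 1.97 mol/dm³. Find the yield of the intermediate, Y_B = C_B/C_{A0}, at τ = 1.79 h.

0.0243

For first-order series with pure A initially, C_B(τ) = k₁C_{A0}/(k₂−k₁)·(e^(−k₁τ) − e^(−k₂τ)).
e^(−k₁τ) = e^(−0.0650×1.79) = e^(−0.1164) = 0.8902; e^(−k₂τ) = e^(−4.314) = 0.01338.
C_B = 0.0650×1.97/(2.41−0.0650) × (0.8902−0.01338) = 0.05461×0.8768 = 0.04788 mol/dm³.
Y_B = C_B/C_{A0} = 0.04788/1.97 = 0.0243.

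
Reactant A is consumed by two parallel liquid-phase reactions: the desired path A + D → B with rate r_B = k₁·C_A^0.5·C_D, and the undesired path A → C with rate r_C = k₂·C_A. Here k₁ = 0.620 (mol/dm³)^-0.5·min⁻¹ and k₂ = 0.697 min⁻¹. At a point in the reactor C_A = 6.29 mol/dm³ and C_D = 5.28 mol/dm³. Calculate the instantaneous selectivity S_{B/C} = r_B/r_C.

S_{B/C} = r_B/r_C = (k₁·C_A^0.5·C_D)/(k₂·C_A) = (k₁/k₂)·C_A^-0.5·C_D.
= (0.620×6.290^0.5×5.280) / (0.697×6.290) = 8.210/4.384 = 1.87.
The undesired path is higher order in A, so low C_A (CSTR or dilute feed) favours B.

1.87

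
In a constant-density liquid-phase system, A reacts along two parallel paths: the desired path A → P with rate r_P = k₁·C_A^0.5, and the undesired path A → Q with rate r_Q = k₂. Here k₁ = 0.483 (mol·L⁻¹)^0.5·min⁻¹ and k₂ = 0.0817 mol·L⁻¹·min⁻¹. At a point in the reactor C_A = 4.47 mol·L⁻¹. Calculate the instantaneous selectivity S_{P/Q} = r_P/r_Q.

12.5

S_{P/Q} = r_P/r_Q = (k₁·C_A^0.5)/(k₂) = (k₁/k₂)·C_A^0.5.
= (0.483×4.470^0.5) / (0.0817) = 1.021/0.08170 = 12.5.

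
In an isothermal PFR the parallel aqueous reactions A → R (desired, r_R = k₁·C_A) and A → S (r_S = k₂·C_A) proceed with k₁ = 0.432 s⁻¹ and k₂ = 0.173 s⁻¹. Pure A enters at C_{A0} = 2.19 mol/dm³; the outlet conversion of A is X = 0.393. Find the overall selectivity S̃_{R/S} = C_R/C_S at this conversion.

C_A = C_{A0}(1−X) = 1.329 mol/dm³.
Both paths are first order in A, so the instantaneous fraction to R is constant: dC_R/d(−C_A) = k₁/(k₁+k₂) = 0.7140.
C_R = 0.7140·(C_{A0}−C_A) = 0.7140×0.8607 = 0.615 mol/dm³.
C_S = (C_{A0}−C_A)−C_R = 0.2461 mol/dm³; S̃_{R/S} = 0.6146/0.2461 = 2.50.

2.50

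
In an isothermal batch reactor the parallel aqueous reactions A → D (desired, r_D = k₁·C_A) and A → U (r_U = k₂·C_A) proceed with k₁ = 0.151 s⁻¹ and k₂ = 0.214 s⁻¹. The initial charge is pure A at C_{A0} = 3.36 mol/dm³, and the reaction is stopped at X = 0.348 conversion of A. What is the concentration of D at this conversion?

C_A = C_{A0}(1−X) = 2.191 mol/dm³.
Both paths are first order in A, so the instantaneous fraction to D is constant: dC_D/d(−C_A) = k₁/(k₁+k₂) = 0.4137.
C_D = 0.4137·(C_{A0}−C_A) = 0.4137×1.169 = 0.484 mol/dm³.

0.484 mol/dm³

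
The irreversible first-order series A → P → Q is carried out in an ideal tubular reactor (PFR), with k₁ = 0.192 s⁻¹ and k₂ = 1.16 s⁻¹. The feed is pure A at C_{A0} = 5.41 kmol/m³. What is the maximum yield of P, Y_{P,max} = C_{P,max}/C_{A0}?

For a first-order series the maximum intermediate yield is C_{P,max}/C_{A0} = (k₁/k₂)^[k₂/(k₂−k₁)].
= (0.192/1.16)^(1.16/(1.16−0.192)) = (0.1655)^(1.198) = 0.1159.

0.116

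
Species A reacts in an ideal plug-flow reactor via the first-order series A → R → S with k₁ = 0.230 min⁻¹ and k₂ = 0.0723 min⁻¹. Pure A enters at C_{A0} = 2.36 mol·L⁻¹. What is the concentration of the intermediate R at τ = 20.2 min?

0.766 mol·L⁻¹

The intermediate concentration in a first-order A→B→C sequence is C_R = k₁C_{A0}(e^(−k₁τ) − e^(−k₂τ))/(k₂−k₁).
e^(−k₁τ) = e^(−0.230×20.2) = e^(−4.646) = 0.009600; e^(−k₂τ) = e^(−1.460) = 0.2321.
C_R = 0.230×2.36/(0.0723−0.230) × (0.009600−0.2321) = (-3.442)×(-0.2225) = 0.7659 mol·L⁻¹.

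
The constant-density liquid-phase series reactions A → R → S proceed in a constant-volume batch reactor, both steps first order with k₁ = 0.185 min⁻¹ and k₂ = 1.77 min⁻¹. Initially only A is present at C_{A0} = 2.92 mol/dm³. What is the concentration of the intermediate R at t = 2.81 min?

For first-order series with pure A initially, C_R(t) = k₁C_{A0}/(k₂−k₁)·(e^(−k₁t) − e^(−k₂t)).
e^(−k₁t) = e^(−0.185×2.81) = e^(−0.5199) = 0.5946; e^(−k₂t) = e^(−4.974) = 0.006918.
C_R = 0.185×2.92/(1.77−0.185) × (0.5946−0.006918) = 0.3408×0.5877 = 0.2003 mol/dm³.

0.200 mol/dm³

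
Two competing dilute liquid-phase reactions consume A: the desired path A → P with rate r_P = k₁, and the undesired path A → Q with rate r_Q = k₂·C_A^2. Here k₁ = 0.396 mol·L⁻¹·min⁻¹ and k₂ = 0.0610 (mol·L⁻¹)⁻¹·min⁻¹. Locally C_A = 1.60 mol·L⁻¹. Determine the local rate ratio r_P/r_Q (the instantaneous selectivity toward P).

2.54

S_{P/Q} = r_P/r_Q = (k₁)/(k₂·C_A^2) = (k₁/k₂)·C_A^-2.
= (0.396) / (0.0610×1.600^2) = 0.3960/0.1562 = 2.54.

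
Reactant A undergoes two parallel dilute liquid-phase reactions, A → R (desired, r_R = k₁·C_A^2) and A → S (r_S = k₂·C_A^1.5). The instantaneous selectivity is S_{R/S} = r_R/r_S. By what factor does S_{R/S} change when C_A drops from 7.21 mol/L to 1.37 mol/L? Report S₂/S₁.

S_{R/S} = (k₁/k₂)·C_A^0.5, so S₂/S₁ = (C_{A,2}/C_{A,1})^0.5.
= (1.37/7.21)^0.5 = (0.1900)^0.5 = 0.436.

0.436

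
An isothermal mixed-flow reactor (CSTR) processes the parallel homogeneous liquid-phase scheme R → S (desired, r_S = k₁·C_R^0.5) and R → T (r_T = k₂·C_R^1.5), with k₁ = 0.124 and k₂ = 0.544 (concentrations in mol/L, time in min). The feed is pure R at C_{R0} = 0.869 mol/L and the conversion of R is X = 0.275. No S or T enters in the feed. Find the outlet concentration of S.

0.0635 mol/L

Exit C_R = C_{R0}(1−X) = 0.869×0.725 = 0.6300 mol/L.
Rates in a CSTR are evaluated at the outlet concentration: r_S = 0.124×0.6300^0.5 = 0.09842, r_T = 0.544×0.6300^1.5 = 0.2720.
Fraction of consumed R going to S: r_S/(r_S+r_T) = 0.2657.
C_S = 0.2657·C_{R0}·X = 0.2657×0.869×0.275 = 0.0635 mol/L.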